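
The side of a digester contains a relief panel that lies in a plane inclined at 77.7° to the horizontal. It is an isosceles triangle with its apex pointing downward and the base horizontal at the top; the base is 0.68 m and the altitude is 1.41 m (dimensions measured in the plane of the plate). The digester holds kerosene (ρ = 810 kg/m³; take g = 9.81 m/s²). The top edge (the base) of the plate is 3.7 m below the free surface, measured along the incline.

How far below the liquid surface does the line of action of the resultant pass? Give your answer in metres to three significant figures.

γ = ρg = 810 × 9.81 / 1000 = 7.9461 kN/m³.
Let θ = 77.7° be the plate's angle to the horizontal; measure y along the incline from where the plane meets the free surface. Vertical depth h = y·sinθ with sinθ = 0.977046.
With the apex down, the centroid sits h/3 = 1.41/3 = 0.47 m below the base (the top edge), so y_c = 3.7 + 0.47 = 4.17 m and h_c = 4.17 × 0.977046 = 4.07428 m.
A = ½ × 0.68 × 1.41 = 0.4794 m².
Resultant F = γ·h_c·A = 7.9461 × 4.07428 × 0.4794 = 15.5204 kN.
I_c = b·h³/36 = 0.68 × 1.41³/36 = 0.0529497 m⁴.
Centre of pressure: y_p = y_c + I_c/(y_c·A) = 4.17 + 0.0529497/(4.17 × 0.4794) = 4.17 + 0.0264868 = 4.19649 m along the plane.
Vertically, h_p = y_p·sinθ = 4.19649 × 0.977046 = 4.10016 m.

h_p = 4.10 m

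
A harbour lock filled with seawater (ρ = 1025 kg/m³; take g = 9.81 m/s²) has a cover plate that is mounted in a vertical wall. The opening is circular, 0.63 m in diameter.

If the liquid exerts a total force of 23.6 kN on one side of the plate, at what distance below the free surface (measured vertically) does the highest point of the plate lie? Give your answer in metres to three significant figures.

d_top ≈ 7.21 m

γ = ρg = 1025 × 9.81 / 1000 = 10.05525 kN/m³.
A = π(0.315)² = 0.311725 m².
From F = γ·h_c·A, the centroid depth is h_c = 23.6/(10.05525 × 0.311725) = 7.52918 m.
The centroid is at the centre, 0.315 m below the top of the plate, so the highest point sits at h_top = 7.52918 − 0.315 = 7.21418 m below the surface.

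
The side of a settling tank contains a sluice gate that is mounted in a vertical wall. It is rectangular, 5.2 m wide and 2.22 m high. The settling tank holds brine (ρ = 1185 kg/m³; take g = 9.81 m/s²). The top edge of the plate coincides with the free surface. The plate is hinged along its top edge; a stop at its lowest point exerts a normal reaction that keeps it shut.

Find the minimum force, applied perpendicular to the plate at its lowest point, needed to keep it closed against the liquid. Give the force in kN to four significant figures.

γ = ρg = 1185 × 9.81 / 1000 = 11.62485 kN/m³.
The centroid lies 2.22/2 = 1.11 m below the top edge, so the centroid depth is h_c = 1.11 m.
A = 5.2 × 2.22 = 11.544 m².
Resultant F = γ·h_c·A = 11.62485 × 1.11 × 11.544 = 148.959 kN.
I_c = b·h³/12 = 5.2 × 2.22³/12 = 4.74112 m⁴.
Centre of pressure: y_p = y_c + I_c/(y_c·A) = 1.11 + 4.74112/(1.11 × 11.544) = 1.11 + 0.37 = 1.48 m along the plane.
The resultant acts 1.11 + 0.37 = 1.48 m (along the plate) below the hinge at the top edge, so the moment about the hinge is M = F × 1.48 = 148.959 × 1.48 = 220.459 kN·m.
A normal force at the bottom, 2.22 m from the hinge, must supply this moment: P = 220.459/2.22 = 99.3059 kN.

P ≈ 99.31 kN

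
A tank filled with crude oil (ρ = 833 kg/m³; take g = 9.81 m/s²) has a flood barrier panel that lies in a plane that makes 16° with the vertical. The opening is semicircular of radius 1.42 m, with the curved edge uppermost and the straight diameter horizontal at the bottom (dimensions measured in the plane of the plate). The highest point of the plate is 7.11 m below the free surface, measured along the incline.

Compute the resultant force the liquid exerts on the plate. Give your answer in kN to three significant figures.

γ = ρg = 833 × 9.81 / 1000 = 8.17173 kN/m³.
The plate makes 16° with the vertical, i.e. θ = 90° − 16° = 74° to the horizontal. Measuring y along the incline from the free-surface line, vertical depth h = y·sinθ with sinθ = 0.961262.
The centroid lies 4r/(3π) = 0.602667 m above the diameter, so r − 4r/(3π) = 1.42 − 0.602667 = 0.817333 m below the topmost point, so y_c = 7.11 + 0.817333 = 7.92733 m and h_c = 7.92733 × 0.961262 = 7.62024 m.
A = πr²/2 = π × 1.42²/2 = 3.16735 m².
Resultant F = γ·h_c·A = 8.17173 × 7.62024 × 3.16735 = 197.233 kN.

F ≈ 197 kN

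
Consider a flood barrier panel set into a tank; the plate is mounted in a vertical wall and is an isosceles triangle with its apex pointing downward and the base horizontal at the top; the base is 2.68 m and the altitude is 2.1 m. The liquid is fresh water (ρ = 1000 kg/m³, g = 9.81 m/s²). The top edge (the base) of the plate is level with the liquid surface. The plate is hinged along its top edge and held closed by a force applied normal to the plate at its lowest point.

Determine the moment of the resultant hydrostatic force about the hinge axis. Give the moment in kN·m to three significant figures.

M ≈ 20.3 kN·m

γ = ρg = 1000 × 9.81 = 9810 N/m³ = 9.81 kN/m³.
With the apex down, the centroid sits h/3 = 2.1/3 = 0.7 m below the base (the top edge), so the centroid depth is h_c = 0.7 m.
A = ½ × 2.68 × 2.1 = 2.814 m².
Resultant F = γ·h_c·A = 9.81 × 0.7 × 2.814 = 19.3237 kN.
I_c = b·h³/36 = 2.68 × 2.1³/36 = 0.68943 m⁴.
Centre of pressure: y_p = y_c + I_c/(y_c·A) = 0.7 + 0.68943/(0.7 × 2.814) = 0.7 + 0.35 = 1.05 m along the plane.
The resultant acts 0.7 + 0.35 = 1.05 m (along the plate) below the hinge at the top edge, so the moment about the hinge is M = F × 1.05 = 19.3237 × 1.05 = 20.2899 kN·m.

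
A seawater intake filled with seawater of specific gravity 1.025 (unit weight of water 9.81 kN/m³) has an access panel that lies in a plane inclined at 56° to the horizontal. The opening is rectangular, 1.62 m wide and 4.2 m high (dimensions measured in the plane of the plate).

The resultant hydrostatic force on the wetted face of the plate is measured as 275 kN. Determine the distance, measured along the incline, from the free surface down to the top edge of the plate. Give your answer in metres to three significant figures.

y_top ≈ 2.75 m

γ = 1.025 × 9.81 = 10.05525 kN/m³.
A = 1.62 × 4.2 = 6.804 m².
From F = γ·h_c·A, the centroid depth is h_c = 275/(10.05525 × 6.804) = 4.01953 m.
Let θ = 56° be the plate's angle to the horizontal; measure y along the incline from where the plane meets the free surface. Vertical depth h = y·sinθ with sinθ = 0.829038.
Along the incline, y_c = h_c/sinθ = 4.01953/0.829038 = 4.84843 m.
The centroid lies 4.2/2 = 2.1 m below the top edge, so the top edge sits at y_top = 4.84843 − 2.1 = 2.74843 m along the incline.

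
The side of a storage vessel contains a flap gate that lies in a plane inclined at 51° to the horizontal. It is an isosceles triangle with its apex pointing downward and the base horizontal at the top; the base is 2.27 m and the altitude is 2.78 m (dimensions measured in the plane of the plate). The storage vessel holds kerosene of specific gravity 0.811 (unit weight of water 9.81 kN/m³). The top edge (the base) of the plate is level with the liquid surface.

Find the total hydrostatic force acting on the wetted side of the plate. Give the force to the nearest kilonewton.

F ≈ 18 kN

γ = 0.811 × 9.81 = 7.95591 kN/m³.
Let θ = 51° be the plate's angle to the horizontal; measure y along the incline from where the plane meets the free surface. Vertical depth h = y·sinθ with sinθ = 0.777146.
With the apex down, the centroid sits h/3 = 2.78/3 = 0.926667 m below the base (the top edge), so y_c = 0.926667 m and h_c = 0.926667 × 0.777146 = 0.720156 m.
A = ½ × 2.27 × 2.78 = 3.1553 m².
Resultant F = γ·h_c·A = 7.95591 × 0.720156 × 3.1553 = 18.0783 kN.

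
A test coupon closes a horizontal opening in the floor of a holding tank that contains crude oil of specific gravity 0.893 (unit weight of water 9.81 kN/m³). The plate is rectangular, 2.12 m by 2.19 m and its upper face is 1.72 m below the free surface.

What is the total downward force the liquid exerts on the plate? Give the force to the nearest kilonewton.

γ = 0.893 × 9.81 = 8.76033 kN/m³.
The plate is horizontal, so pressure is uniform at p = γ·h = 8.76033 × 1.72 = 15.0678 kN/m².
A = 2.12 × 2.19 = 4.6428 m².
F = p·A = 15.0678 × 4.6428 = 69.9568 kN.

F ≈ 70 kN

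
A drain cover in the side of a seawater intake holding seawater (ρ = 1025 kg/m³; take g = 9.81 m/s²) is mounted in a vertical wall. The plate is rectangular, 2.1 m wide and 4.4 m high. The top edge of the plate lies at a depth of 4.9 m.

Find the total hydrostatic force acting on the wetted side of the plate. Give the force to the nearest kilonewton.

F ≈ 660 kN

γ = ρg = 1025 × 9.81 / 1000 = 10.05525 kN/m³.
The centroid lies 4.4/2 = 2.2 m below the top edge, so the centroid depth is h_c = 4.9 + 2.2 = 7.1 m.
A = 2.1 × 4.4 = 9.24 m².
Resultant F = γ·h_c·A = 10.05525 × 7.1 × 9.24 = 659.665 kN.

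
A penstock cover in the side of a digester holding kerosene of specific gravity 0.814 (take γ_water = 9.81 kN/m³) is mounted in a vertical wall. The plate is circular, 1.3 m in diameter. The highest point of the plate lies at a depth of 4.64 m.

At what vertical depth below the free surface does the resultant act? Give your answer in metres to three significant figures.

h_p = 5.31 m

γ = 0.814 × 9.81 = 7.98534 kN/m³.
The centroid is at the centre, 0.65 m below the top of the plate, so the centroid depth is h_c = 4.64 + 0.65 = 5.29 m.
A = π(0.65)² = 1.32732 m².
Resultant F = γ·h_c·A = 7.98534 × 5.29 × 1.32732 = 56.0692 kN.
I_c = πr⁴/4 = π × 0.65⁴/4 = 0.140198 m⁴.
Centre of pressure: y_p = y_c + I_c/(y_c·A) = 5.29 + 0.140198/(5.29 × 1.32732) = 5.29 + 0.0199669 = 5.30997 m along the plane.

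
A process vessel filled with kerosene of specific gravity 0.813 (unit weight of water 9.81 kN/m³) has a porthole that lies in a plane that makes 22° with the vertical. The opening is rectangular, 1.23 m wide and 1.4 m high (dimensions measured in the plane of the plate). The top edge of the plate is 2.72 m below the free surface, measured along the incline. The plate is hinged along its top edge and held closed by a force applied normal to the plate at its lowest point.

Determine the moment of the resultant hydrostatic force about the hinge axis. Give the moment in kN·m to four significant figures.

M ≈ 32.56 kN·m

γ = 0.813 × 9.81 = 7.97553 kN/m³.
The plate makes 22° with the vertical, i.e. θ = 90° − 22° = 68° to the horizontal. Measuring y along the incline from the free-surface line, vertical depth h = y·sinθ with sinθ = 0.927184.
The centroid lies 1.4/2 = 0.7 m below the top edge, so y_c = 2.72 + 0.7 = 3.42 m and h_c = 3.42 × 0.927184 = 3.17097 m.
A = 1.23 × 1.4 = 1.722 m².
Resultant F = γ·h_c·A = 7.97553 × 3.17097 × 1.722 = 43.5497 kN.
I_c = b·h³/12 = 1.23 × 1.4³/12 = 0.28126 m⁴.
Centre of pressure: y_p = y_c + I_c/(y_c·A) = 3.42 + 0.28126/(3.42 × 1.722) = 3.42 + 0.0477583 = 3.46776 m along the plane.
The resultant acts 0.7 + 0.0477583 = 0.747758 m (along the plate) below the hinge at the top edge, so the moment about the hinge is M = F × 0.747758 = 43.5497 × 0.747758 = 32.5646 kN·m.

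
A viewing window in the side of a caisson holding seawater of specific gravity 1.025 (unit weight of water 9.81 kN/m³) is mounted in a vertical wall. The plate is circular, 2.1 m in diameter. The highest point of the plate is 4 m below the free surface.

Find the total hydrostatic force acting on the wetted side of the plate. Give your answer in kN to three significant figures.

γ = 1.025 × 9.81 = 10.05525 kN/m³.
The centroid is at the centre, 1.05 m below the top of the plate, so the centroid depth is h_c = 4 + 1.05 = 5.05 m.
A = π(1.05)² = 3.46361 m².
Resultant F = γ·h_c·A = 10.05525 × 5.05 × 3.46361 = 175.879 kN.

F ≈ 176 kN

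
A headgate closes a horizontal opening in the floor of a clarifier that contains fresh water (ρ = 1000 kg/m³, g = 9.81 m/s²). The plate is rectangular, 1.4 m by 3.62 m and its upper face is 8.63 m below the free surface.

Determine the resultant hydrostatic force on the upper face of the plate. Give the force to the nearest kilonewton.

F ≈ 429 kN

γ = ρg = 1000 × 9.81 = 9810 N/m³ = 9.81 kN/m³.
The plate is horizontal, so pressure is uniform at p = γ·h = 9.81 × 8.63 = 84.6603 kN/m².
A = 1.4 × 3.62 = 5.068 m².
F = p·A = 84.6603 × 5.068 = 429.058 kN.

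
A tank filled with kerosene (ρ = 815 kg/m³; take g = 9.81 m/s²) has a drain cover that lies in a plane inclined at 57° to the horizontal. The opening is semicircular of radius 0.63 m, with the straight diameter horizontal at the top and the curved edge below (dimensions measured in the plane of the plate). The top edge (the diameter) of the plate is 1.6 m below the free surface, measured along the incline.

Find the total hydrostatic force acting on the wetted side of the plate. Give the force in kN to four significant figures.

F ≈ 7.806 kN

γ = ρg = 815 × 9.81 / 1000 = 7.99515 kN/m³.
Let θ = 57° be the plate's angle to the horizontal; measure y along the incline from where the plane meets the free surface. Vertical depth h = y·sinθ with sinθ = 0.838671.
The centroid of a semicircle lies 4r/(3π) = 0.26738 m from the diameter, here below the top edge, so y_c = 1.6 + 0.26738 = 1.86738 m and h_c = 1.86738 × 0.838671 = 1.56612 m.
A = πr²/2 = π × 0.63²/2 = 0.623449 m².
Resultant F = γ·h_c·A = 7.99515 × 1.56612 × 0.623449 = 7.80643 kN.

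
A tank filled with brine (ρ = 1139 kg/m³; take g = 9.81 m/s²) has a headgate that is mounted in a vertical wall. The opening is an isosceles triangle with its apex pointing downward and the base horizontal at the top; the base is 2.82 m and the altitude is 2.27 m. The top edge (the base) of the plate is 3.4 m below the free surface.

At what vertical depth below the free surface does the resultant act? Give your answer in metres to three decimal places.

γ = ρg = 1139 × 9.81 / 1000 = 11.17359 kN/m³.
With the apex down, the centroid sits h/3 = 2.27/3 = 0.756667 m below the base (the top edge), so the centroid depth is h_c = 3.4 + 0.756667 = 4.15667 m.
A = ½ × 2.82 × 2.27 = 3.2007 m².
Resultant F = γ·h_c·A = 11.17359 × 4.15667 × 3.2007 = 148.656 kN.
I_c = b·h³/36 = 2.82 × 2.27³/36 = 0.916272 m⁴.
Centre of pressure: y_p = y_c + I_c/(y_c·A) = 4.15667 + 0.916272/(4.15667 × 3.2007) = 4.15667 + 0.0688706 = 4.22554 m along the plane.

h_p = 4.226 m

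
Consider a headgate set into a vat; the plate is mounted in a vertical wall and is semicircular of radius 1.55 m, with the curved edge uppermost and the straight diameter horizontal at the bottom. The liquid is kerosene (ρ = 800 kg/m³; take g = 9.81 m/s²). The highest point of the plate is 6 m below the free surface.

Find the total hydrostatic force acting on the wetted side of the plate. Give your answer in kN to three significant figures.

F ≈ 204 kN

γ = ρg = 800 × 9.81 / 1000 = 7.848 kN/m³.
The centroid lies 4r/(3π) = 0.65784 m above the diameter, so r − 4r/(3π) = 1.55 − 0.65784 = 0.89216 m below the topmost point, so the centroid depth is h_c = 6 + 0.89216 = 6.89216 m.
A = πr²/2 = π × 1.55²/2 = 3.77384 m².
Resultant F = γ·h_c·A = 7.848 × 6.89216 × 3.77384 = 204.126 kN.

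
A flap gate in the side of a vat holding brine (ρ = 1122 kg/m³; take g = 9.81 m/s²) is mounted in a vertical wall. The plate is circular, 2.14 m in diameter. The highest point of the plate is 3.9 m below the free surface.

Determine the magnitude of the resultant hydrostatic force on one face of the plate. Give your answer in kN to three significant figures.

γ = ρg = 1122 × 9.81 / 1000 = 11.00682 kN/m³.
The centroid is at the centre, 1.07 m below the top of the plate, so the centroid depth is h_c = 3.9 + 1.07 = 4.97 m.
A = π(1.07)² = 3.59681 m².
Resultant F = γ·h_c·A = 11.00682 × 4.97 × 3.59681 = 196.76 kN.

F ≈ 197 kN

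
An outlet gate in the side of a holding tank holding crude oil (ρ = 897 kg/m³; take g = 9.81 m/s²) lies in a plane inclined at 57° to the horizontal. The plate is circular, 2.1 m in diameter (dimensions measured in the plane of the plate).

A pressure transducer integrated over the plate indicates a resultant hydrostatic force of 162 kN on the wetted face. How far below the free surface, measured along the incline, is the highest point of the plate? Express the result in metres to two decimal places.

y_top ≈ 5.29 m

γ = ρg = 897 × 9.81 / 1000 = 8.79957 kN/m³.
A = π(1.05)² = 3.46361 m².
From F = γ·h_c·A, the centroid depth is h_c = 162/(8.79957 × 3.46361) = 5.31526 m.
Let θ = 57° be the plate's angle to the horizontal; measure y along the incline from where the plane meets the free surface. Vertical depth h = y·sinθ with sinθ = 0.838671.
Along the incline, y_c = h_c/sinθ = 5.31526/0.838671 = 6.33772 m.
The centroid is at the centre, 1.05 m below the top of the plate, so the highest point sits at y_top = 6.33772 − 1.05 = 5.28772 m along the incline.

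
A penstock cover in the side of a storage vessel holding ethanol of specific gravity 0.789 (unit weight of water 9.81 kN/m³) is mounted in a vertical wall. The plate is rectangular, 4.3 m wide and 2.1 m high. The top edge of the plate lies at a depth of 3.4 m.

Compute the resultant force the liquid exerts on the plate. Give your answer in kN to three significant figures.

γ = 0.789 × 9.81 = 7.74009 kN/m³.
The centroid lies 2.1/2 = 1.05 m below the top edge, so the centroid depth is h_c = 3.4 + 1.05 = 4.45 m.
A = 4.3 × 2.1 = 9.03 m².
Resultant F = γ·h_c·A = 7.74009 × 4.45 × 9.03 = 311.024 kN.

F ≈ 311 kN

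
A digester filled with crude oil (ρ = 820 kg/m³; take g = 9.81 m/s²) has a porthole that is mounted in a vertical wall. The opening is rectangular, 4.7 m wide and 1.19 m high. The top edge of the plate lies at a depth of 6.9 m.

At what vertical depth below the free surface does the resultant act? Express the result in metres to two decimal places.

h_p = 7.51 m

γ = ρg = 820 × 9.81 / 1000 = 8.0442 kN/m³.
The centroid lies 1.19/2 = 0.595 m below the top edge, so the centroid depth is h_c = 6.9 + 0.595 = 7.495 m.
A = 4.7 × 1.19 = 5.593 m².
Resultant F = γ·h_c·A = 8.0442 × 7.495 × 5.593 = 337.209 kN.
I_c = b·h³/12 = 4.7 × 1.19³/12 = 0.660021 m⁴.
Centre of pressure: y_p = y_c + I_c/(y_c·A) = 7.495 + 0.660021/(7.495 × 5.593) = 7.495 + 0.015745 = 7.51075 m along the plane.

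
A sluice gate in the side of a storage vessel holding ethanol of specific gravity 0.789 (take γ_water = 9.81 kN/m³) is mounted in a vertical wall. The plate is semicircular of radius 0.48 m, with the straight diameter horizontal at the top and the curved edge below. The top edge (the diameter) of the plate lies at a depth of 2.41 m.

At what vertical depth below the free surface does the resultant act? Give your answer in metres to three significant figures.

γ = 0.789 × 9.81 = 7.74009 kN/m³.
The centroid of a semicircle lies 4r/(3π) = 0.203718 m from the diameter, here below the top edge, so the centroid depth is h_c = 2.41 + 0.203718 = 2.61372 m.
A = πr²/2 = π × 0.48²/2 = 0.361911 m².
Resultant F = γ·h_c·A = 7.74009 × 2.61372 × 0.361911 = 7.32161 kN.
I_c = (π/8 − 8/(9π))·r⁴ = 0.109757 × 0.48⁴ = 0.00582636 m⁴.
Centre of pressure: y_p = y_c + I_c/(y_c·A) = 2.61372 + 0.00582636/(2.61372 × 0.361911) = 2.61372 + 0.00615937 = 2.61988 m along the plane.

h_p = 2.62 m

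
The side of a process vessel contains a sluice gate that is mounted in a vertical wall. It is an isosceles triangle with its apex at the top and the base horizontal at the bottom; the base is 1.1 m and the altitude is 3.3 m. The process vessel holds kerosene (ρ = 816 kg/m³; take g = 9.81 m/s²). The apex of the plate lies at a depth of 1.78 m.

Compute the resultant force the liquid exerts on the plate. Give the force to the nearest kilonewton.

γ = ρg = 816 × 9.81 / 1000 = 8.00496 kN/m³.
With the apex up, the centroid sits 2h/3 = 2 × 3.3/3 = 2.2 m below the apex, so the centroid depth is h_c = 1.78 + 2.2 = 3.98 m.
A = ½ × 1.1 × 3.3 = 1.815 m².
Resultant F = γ·h_c·A = 8.00496 × 3.98 × 1.815 = 57.8254 kN.

F ≈ 58 kN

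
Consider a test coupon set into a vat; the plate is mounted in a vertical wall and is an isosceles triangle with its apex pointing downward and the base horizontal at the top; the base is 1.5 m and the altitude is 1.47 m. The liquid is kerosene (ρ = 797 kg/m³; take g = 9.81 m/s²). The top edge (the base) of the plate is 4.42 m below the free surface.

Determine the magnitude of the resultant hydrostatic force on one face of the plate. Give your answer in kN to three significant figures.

γ = ρg = 797 × 9.81 / 1000 = 7.81857 kN/m³.
With the apex down, the centroid sits h/3 = 1.47/3 = 0.49 m below the base (the top edge), so the centroid depth is h_c = 4.42 + 0.49 = 4.91 m.
A = ½ × 1.5 × 1.47 = 1.1025 m².
Resultant F = γ·h_c·A = 7.81857 × 4.91 × 1.1025 = 42.3241 kN.

F ≈ 42.3 kN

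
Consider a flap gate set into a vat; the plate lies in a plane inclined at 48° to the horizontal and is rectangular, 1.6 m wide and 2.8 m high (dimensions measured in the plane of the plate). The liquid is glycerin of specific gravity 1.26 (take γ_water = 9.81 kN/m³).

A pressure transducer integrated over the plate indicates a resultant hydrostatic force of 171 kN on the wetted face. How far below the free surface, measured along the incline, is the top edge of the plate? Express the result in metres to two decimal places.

y_top ≈ 2.76 m

γ = 1.26 × 9.81 = 12.3606 kN/m³.
A = 1.6 × 2.8 = 4.48 m².
From F = γ·h_c·A, the centroid depth is h_c = 171/(12.3606 × 4.48) = 3.08801 m.
Let θ = 48° be the plate's angle to the horizontal; measure y along the incline from where the plane meets the free surface. Vertical depth h = y·sinθ with sinθ = 0.743145.
Along the incline, y_c = h_c/sinθ = 3.08801/0.743145 = 4.15533 m.
The centroid lies 2.8/2 = 1.4 m below the top edge, so the top edge sits at y_top = 4.15533 − 1.4 = 2.75533 m along the incline.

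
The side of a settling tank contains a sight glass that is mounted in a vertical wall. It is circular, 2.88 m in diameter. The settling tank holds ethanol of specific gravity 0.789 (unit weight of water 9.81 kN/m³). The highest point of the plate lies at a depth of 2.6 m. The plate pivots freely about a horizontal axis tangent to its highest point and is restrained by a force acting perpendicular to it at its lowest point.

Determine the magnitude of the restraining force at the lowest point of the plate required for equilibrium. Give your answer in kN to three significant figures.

γ = 0.789 × 9.81 = 7.74009 kN/m³.
The centroid is at the centre, 1.44 m below the top of the plate, so the centroid depth is h_c = 2.6 + 1.44 = 4.04 m.
A = π(1.44)² = 6.51441 m².
Resultant F = γ·h_c·A = 7.74009 × 4.04 × 6.51441 = 203.705 kN.
I_c = πr⁴/4 = π × 1.44⁴/4 = 3.37707 m⁴.
Centre of pressure: y_p = y_c + I_c/(y_c·A) = 4.04 + 3.37707/(4.04 × 6.51441) = 4.04 + 0.128317 = 4.16832 m along the plane.
The resultant acts 1.44 + 0.128317 = 1.56832 m (along the plate) below the hinge at the top edge, so the moment about the hinge is M = F × 1.56832 = 203.705 × 1.56832 = 319.475 kN·m.
A normal force at the bottom, 2.88 m from the hinge, must supply this moment: P = 319.475/2.88 = 110.929 kN.

P ≈ 111 kN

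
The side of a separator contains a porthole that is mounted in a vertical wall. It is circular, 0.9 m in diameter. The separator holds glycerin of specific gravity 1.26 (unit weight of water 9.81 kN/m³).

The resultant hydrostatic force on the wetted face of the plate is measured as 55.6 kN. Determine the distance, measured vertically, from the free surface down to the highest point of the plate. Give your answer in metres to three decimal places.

γ = 1.26 × 9.81 = 12.3606 kN/m³.
A = π(0.45)² = 0.636173 m².
From F = γ·h_c·A, the centroid depth is h_c = 55.6/(12.3606 × 0.636173) = 7.07066 m.
The centroid is at the centre, 0.45 m below the top of the plate, so the highest point sits at h_top = 7.07066 − 0.45 = 6.62066 m below the surface.

d_top ≈ 6.621 m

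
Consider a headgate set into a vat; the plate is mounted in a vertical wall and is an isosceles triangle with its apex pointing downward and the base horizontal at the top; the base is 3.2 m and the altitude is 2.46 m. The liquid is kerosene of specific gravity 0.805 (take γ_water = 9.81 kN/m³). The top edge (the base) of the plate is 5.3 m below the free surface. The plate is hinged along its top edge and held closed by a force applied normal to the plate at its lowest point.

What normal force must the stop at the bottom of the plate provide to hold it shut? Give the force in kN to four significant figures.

P ≈ 67.66 kN

γ = 0.805 × 9.81 = 7.89705 kN/m³.
With the apex down, the centroid sits h/3 = 2.46/3 = 0.82 m below the base (the top edge), so the centroid depth is h_c = 5.3 + 0.82 = 6.12 m.
A = ½ × 3.2 × 2.46 = 3.936 m².
Resultant F = γ·h_c·A = 7.89705 × 6.12 × 3.936 = 190.227 kN.
I_c = b·h³/36 = 3.2 × 2.46³/36 = 1.32328 m⁴.
Centre of pressure: y_p = y_c + I_c/(y_c·A) = 6.12 + 1.32328/(6.12 × 3.936) = 6.12 + 0.0549345 = 6.17493 m along the plane.
The resultant acts 0.82 + 0.0549345 = 0.874934 m (along the plate) below the hinge at the top edge, so the moment about the hinge is M = F × 0.874934 = 190.227 × 0.874934 = 166.436 kN·m.
A normal force at the bottom, 2.46 m from the hinge, must supply this moment: P = 166.436/2.46 = 67.6569 kN.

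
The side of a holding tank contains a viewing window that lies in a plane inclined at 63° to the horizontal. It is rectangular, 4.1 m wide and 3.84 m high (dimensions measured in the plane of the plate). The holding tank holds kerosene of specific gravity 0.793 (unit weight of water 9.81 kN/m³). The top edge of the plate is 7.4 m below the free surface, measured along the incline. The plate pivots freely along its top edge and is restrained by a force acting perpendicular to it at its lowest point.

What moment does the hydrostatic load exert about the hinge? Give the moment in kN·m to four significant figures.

γ = 0.793 × 9.81 = 7.77933 kN/m³.
Let θ = 63° be the plate's angle to the horizontal; measure y along the incline from where the plane meets the free surface. Vertical depth h = y·sinθ with sinθ = 0.891007.
The centroid lies 3.84/2 = 1.92 m below the top edge, so y_c = 7.4 + 1.92 = 9.32 m and h_c = 9.32 × 0.891007 = 8.30419 m.
A = 4.1 × 3.84 = 15.744 m².
Resultant F = γ·h_c·A = 7.77933 × 8.30419 × 15.744 = 1017.08 kN.
I_c = b·h³/12 = 4.1 × 3.84³/12 = 19.3462 m⁴.
Centre of pressure: y_p = y_c + I_c/(y_c·A) = 9.32 + 19.3462/(9.32 × 15.744) = 9.32 + 0.131845 = 9.45185 m along the plane.
The resultant acts 1.92 + 0.131845 = 2.05185 m (along the plate) below the hinge at the top edge, so the moment about the hinge is M = F × 2.05185 = 1017.08 × 2.05185 = 2086.9 kN·m.

M ≈ 2087 kN·m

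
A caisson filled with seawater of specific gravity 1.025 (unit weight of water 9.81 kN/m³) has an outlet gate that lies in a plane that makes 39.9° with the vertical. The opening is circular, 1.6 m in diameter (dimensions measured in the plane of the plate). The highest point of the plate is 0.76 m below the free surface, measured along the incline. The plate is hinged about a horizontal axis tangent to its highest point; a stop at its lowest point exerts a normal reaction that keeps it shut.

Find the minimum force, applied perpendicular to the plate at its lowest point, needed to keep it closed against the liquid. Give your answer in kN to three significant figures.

P ≈ 13.6 kN

γ = 1.025 × 9.81 = 10.05525 kN/m³.
The plate makes 39.9° with the vertical, i.e. θ = 90° − 39.9° = 50.1° to the horizontal. Measuring y along the incline from the free-surface line, vertical depth h = y·sinθ with sinθ = 0.767165.
The centroid is at the centre, 0.8 m below the top of the plate, so y_c = 0.76 + 0.8 = 1.56 m and h_c = 1.56 × 0.767165 = 1.19678 m.
A = π(0.8)² = 2.01062 m².
Resultant F = γ·h_c·A = 10.05525 × 1.19678 × 2.01062 = 24.1956 kN.
I_c = πr⁴/4 = π × 0.8⁴/4 = 0.321699 m⁴.
Centre of pressure: y_p = y_c + I_c/(y_c·A) = 1.56 + 0.321699/(1.56 × 2.01062) = 1.56 + 0.102564 = 1.66256 m along the plane.
The resultant acts 0.8 + 0.102564 = 0.902564 m (along the plate) below the hinge at the top edge, so the moment about the hinge is M = F × 0.902564 = 24.1956 × 0.902564 = 21.8381 kN·m.
A normal force at the bottom, 1.6 m from the hinge, must supply this moment: P = 21.8381/1.6 = 13.6488 kN.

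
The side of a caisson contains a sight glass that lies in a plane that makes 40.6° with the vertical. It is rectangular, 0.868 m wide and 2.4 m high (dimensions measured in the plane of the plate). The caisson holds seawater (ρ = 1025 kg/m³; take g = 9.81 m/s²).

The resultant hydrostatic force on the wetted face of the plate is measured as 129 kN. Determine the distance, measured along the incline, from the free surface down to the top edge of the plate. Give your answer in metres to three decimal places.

y_top ≈ 6.911 m

γ = ρg = 1025 × 9.81 / 1000 = 10.05525 kN/m³.
A = 0.868 × 2.4 = 2.0832 m².
From F = γ·h_c·A, the centroid depth is h_c = 129/(10.05525 × 2.0832) = 6.15837 m.
The plate makes 40.6° with the vertical, i.e. θ = 90° − 40.6° = 49.4° to the horizontal. Measuring y along the incline from the free-surface line, vertical depth h = y·sinθ with sinθ = 0.759271.
Along the incline, y_c = h_c/sinθ = 6.15837/0.759271 = 8.1109 m.
The centroid lies 2.4/2 = 1.2 m below the top edge, so the top edge sits at y_top = 8.1109 − 1.2 = 6.9109 m along the incline.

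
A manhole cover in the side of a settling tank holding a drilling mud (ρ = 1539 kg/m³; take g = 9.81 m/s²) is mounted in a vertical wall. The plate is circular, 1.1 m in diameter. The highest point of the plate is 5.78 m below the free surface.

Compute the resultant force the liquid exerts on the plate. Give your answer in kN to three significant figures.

F ≈ 90.8 kN

γ = ρg = 1539 × 9.81 / 1000 = 15.09759 kN/m³.
The centroid is at the centre, 0.55 m below the top of the plate, so the centroid depth is h_c = 5.78 + 0.55 = 6.33 m.
A = π(0.55)² = 0.950332 m².
Resultant F = γ·h_c·A = 15.09759 × 6.33 × 0.950332 = 90.8211 kN.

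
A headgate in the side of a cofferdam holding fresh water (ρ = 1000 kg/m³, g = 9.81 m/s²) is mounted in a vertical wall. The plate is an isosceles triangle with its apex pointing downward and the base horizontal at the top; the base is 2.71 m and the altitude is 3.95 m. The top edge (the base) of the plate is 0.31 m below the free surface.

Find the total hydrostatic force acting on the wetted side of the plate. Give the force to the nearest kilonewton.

F ≈ 85 kN

γ = ρg = 1000 × 9.81 = 9810 N/m³ = 9.81 kN/m³.
With the apex down, the centroid sits h/3 = 3.95/3 = 1.31667 m below the base (the top edge), so the centroid depth is h_c = 0.31 + 1.31667 = 1.62667 m.
A = ½ × 2.71 × 3.95 = 5.35225 m².
Resultant F = γ·h_c·A = 9.81 × 1.62667 × 5.35225 = 85.4092 kN.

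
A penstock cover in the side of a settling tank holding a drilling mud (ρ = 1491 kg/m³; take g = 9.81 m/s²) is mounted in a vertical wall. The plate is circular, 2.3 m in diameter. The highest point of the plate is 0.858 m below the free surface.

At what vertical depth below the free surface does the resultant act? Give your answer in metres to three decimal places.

γ = ρg = 1491 × 9.81 / 1000 = 14.62671 kN/m³.
The centroid is at the centre, 1.15 m below the top of the plate, so the centroid depth is h_c = 0.858 + 1.15 = 2.008 m.
A = π(1.15)² = 4.15476 m².
Resultant F = γ·h_c·A = 14.62671 × 2.008 × 4.15476 = 122.027 kN.
I_c = πr⁴/4 = π × 1.15⁴/4 = 1.37367 m⁴.
Centre of pressure: y_p = y_c + I_c/(y_c·A) = 2.008 + 1.37367/(2.008 × 4.15476) = 2.008 + 0.164654 = 2.17265 m along the plane.

h_p = 2.173 m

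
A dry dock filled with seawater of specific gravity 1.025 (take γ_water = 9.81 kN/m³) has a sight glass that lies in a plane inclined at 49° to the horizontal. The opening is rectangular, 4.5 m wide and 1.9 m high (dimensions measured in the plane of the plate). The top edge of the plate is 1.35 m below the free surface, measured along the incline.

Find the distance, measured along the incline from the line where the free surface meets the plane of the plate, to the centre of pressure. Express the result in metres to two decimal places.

y_p = 2.43 m

γ = 1.025 × 9.81 = 10.05525 kN/m³.
Let θ = 49° be the plate's angle to the horizontal; measure y along the incline from where the plane meets the free surface. Vertical depth h = y·sinθ with sinθ = 0.754710.
The centroid lies 1.9/2 = 0.95 m below the top edge, so y_c = 1.35 + 0.95 = 2.3 m and h_c = 2.3 × 0.754710 = 1.73583 m.
A = 4.5 × 1.9 = 8.55 m².
Resultant F = γ·h_c·A = 10.05525 × 1.73583 × 8.55 = 149.233 kN.
I_c = b·h³/12 = 4.5 × 1.9³/12 = 2.57212 m⁴.
Centre of pressure: y_p = y_c + I_c/(y_c·A) = 2.3 + 2.57212/(2.3 × 8.55) = 2.3 + 0.130797 = 2.4308 m along the plane.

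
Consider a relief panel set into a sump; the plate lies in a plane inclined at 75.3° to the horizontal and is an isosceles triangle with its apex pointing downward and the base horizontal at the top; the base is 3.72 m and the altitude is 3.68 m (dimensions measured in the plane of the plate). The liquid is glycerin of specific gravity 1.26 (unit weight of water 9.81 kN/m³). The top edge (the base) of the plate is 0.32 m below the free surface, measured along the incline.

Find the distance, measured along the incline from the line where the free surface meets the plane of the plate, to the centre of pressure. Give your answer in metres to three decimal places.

γ = 1.26 × 9.81 = 12.3606 kN/m³.
Let θ = 75.3° be the plate's angle to the horizontal; measure y along the incline from where the plane meets the free surface. Vertical depth h = y·sinθ with sinθ = 0.967268.
With the apex down, the centroid sits h/3 = 3.68/3 = 1.22667 m below the base (the top edge), so y_c = 0.32 + 1.22667 = 1.54667 m and h_c = 1.54667 × 0.967268 = 1.49604 m.
A = ½ × 3.72 × 3.68 = 6.8448 m².
Resultant F = γ·h_c·A = 12.3606 × 1.49604 × 6.8448 = 126.574 kN.
I_c = b·h³/36 = 3.72 × 3.68³/36 = 5.14972 m⁴.
Centre of pressure: y_p = y_c + I_c/(y_c·A) = 1.54667 + 5.14972/(1.54667 × 6.8448) = 1.54667 + 0.486435 = 2.0331 m along the plane.

y_p = 2.033 m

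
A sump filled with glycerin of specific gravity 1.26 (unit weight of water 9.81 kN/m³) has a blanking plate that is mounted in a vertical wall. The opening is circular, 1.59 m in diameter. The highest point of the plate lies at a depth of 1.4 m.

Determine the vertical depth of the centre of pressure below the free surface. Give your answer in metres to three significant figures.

h_p = 2.27 m

γ = 1.26 × 9.81 = 12.3606 kN/m³.
The centroid is at the centre, 0.795 m below the top of the plate, so the centroid depth is h_c = 1.4 + 0.795 = 2.195 m.
A = π(0.795)² = 1.98557 m².
Resultant F = γ·h_c·A = 12.3606 × 2.195 × 1.98557 = 53.8715 kN.
I_c = πr⁴/4 = π × 0.795⁴/4 = 0.313732 m⁴.
Centre of pressure: y_p = y_c + I_c/(y_c·A) = 2.195 + 0.313732/(2.195 × 1.98557) = 2.195 + 0.0719845 = 2.26698 m along the plane.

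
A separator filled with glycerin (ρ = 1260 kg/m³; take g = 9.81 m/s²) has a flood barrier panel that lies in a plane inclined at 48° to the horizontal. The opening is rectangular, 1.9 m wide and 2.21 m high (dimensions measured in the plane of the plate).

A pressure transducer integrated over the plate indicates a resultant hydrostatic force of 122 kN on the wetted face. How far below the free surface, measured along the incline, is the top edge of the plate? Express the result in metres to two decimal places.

γ = ρg = 1260 × 9.81 / 1000 = 12.3606 kN/m³.
A = 1.9 × 2.21 = 4.199 m².
From F = γ·h_c·A, the centroid depth is h_c = 122/(12.3606 × 4.199) = 2.35058 m.
Let θ = 48° be the plate's angle to the horizontal; measure y along the incline from where the plane meets the free surface. Vertical depth h = y·sinθ with sinθ = 0.743145.
Along the incline, y_c = h_c/sinθ = 2.35058/0.743145 = 3.16302 m.
The centroid lies 2.21/2 = 1.105 m below the top edge, so the top edge sits at y_top = 3.16302 − 1.105 = 2.05802 m along the incline.

y_top ≈ 2.06 m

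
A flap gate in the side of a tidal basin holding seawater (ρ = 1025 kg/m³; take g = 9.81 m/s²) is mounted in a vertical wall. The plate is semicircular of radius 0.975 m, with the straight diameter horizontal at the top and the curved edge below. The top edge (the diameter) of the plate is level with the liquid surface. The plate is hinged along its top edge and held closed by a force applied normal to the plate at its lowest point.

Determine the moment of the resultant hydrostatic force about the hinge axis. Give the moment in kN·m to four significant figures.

γ = ρg = 1025 × 9.81 / 1000 = 10.05525 kN/m³.
The centroid of a semicircle lies 4r/(3π) = 0.413803 m from the diameter, here below the top edge, so the centroid depth is h_c = 0.413803 m.
A = πr²/2 = π × 0.975²/2 = 1.49324 m².
Resultant F = γ·h_c·A = 10.05525 × 0.413803 × 1.49324 = 6.21321 kN.
I_c = (π/8 − 8/(9π))·r⁴ = 0.109757 × 0.975⁴ = 0.0991861 m⁴.
Centre of pressure: y_p = y_c + I_c/(y_c·A) = 0.413803 + 0.0991861/(0.413803 × 1.49324) = 0.413803 + 0.160519 = 0.574322 m along the plane.
The resultant acts 0.413803 + 0.160519 = 0.574322 m (along the plate) below the hinge at the top edge, so the moment about the hinge is M = F × 0.574322 = 6.21321 × 0.574322 = 3.56838 kN·m.

M ≈ 3.568 kN·m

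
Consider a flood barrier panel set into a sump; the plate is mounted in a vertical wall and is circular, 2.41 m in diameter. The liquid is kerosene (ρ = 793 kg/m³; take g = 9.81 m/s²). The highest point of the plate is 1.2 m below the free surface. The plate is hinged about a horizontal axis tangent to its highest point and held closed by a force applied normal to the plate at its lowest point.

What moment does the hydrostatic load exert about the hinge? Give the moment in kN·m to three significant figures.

M ≈ 116 kN·m

γ = ρg = 793 × 9.81 / 1000 = 7.77933 kN/m³.
The centroid is at the centre, 1.205 m below the top of the plate, so the centroid depth is h_c = 1.2 + 1.205 = 2.405 m.
A = π(1.205)² = 4.56167 m².
Resultant F = γ·h_c·A = 7.77933 × 2.405 × 4.56167 = 85.3456 kN.
I_c = πr⁴/4 = π × 1.205⁴/4 = 1.65592 m⁴.
Centre of pressure: y_p = y_c + I_c/(y_c·A) = 2.405 + 1.65592/(2.405 × 4.56167) = 2.405 + 0.150939 = 2.55594 m along the plane.
The resultant acts 1.205 + 0.150939 = 1.35594 m (along the plate) below the hinge at the top edge, so the moment about the hinge is M = F × 1.35594 = 85.3456 × 1.35594 = 115.724 kN·m.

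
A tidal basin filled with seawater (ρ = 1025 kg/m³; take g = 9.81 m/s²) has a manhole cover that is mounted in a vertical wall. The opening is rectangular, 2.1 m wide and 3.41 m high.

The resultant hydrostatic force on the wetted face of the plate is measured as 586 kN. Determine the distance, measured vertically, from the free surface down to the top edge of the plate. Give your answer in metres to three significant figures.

d_top ≈ 6.43 m

γ = ρg = 1025 × 9.81 / 1000 = 10.05525 kN/m³.
A = 2.1 × 3.41 = 7.161 m².
From F = γ·h_c·A, the centroid depth is h_c = 586/(10.05525 × 7.161) = 8.13825 m.
The centroid lies 3.41/2 = 1.705 m below the top edge, so the top edge sits at h_top = 8.13825 − 1.705 = 6.43325 m below the surface.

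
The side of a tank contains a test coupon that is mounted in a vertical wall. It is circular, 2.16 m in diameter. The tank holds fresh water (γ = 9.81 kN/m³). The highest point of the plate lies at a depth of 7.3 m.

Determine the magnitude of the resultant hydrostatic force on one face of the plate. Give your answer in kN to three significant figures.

γ = 9.81 kN/m³.
The centroid is at the centre, 1.08 m below the top of the plate, so the centroid depth is h_c = 7.3 + 1.08 = 8.38 m.
A = π(1.08)² = 3.66435 m².
Resultant F = γ·h_c·A = 9.81 × 8.38 × 3.66435 = 301.238 kN.

F ≈ 301 kN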